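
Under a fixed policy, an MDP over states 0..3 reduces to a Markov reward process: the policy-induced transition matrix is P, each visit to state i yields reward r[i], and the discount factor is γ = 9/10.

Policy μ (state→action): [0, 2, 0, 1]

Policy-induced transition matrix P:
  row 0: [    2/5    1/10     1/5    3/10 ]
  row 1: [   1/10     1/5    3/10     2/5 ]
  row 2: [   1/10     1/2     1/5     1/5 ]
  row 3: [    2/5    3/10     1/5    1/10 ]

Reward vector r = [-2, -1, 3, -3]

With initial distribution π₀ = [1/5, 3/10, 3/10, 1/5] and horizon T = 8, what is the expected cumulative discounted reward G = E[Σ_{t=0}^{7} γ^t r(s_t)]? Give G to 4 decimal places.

G = -4.3524

t=0: π = [0.2000, 0.3000, 0.3000, 0.2000], E[r] = -0.4000, γ^t·E[r] = -0.400000, running G = -0.400000
t=1: π = [0.2200, 0.2900, 0.2300, 0.2600], E[r] = -0.8200, γ^t·E[r] = -0.738000, running G = -1.138000
t=2: π = [0.2440, 0.2730, 0.2290, 0.2540], E[r] = -0.8360, γ^t·E[r] = -0.677160, running G = -1.815160
t=3: π = [0.2494, 0.2697, 0.2273, 0.2536], E[r] = -0.8474, γ^t·E[r] = -0.617755, running G = -2.432915
t=4: π = [0.2509, 0.2686, 0.2270, 0.2535], E[r] = -0.8501, γ^t·E[r] = -0.557724, running G = -2.990639
t=5: π = [0.2513, 0.2684, 0.2269, 0.2535], E[r] = -0.8508, γ^t·E[r] = -0.502390, running G = -3.493029
t=6: π = [0.2514, 0.2683, 0.2268, 0.2535], E[r] = -0.8510, γ^t·E[r] = -0.452261, running G = -3.945290
t=7: π = [0.2515, 0.2683, 0.2268, 0.2535], E[r] = -0.8511, γ^t·E[r] = -0.407061, running G = -4.352351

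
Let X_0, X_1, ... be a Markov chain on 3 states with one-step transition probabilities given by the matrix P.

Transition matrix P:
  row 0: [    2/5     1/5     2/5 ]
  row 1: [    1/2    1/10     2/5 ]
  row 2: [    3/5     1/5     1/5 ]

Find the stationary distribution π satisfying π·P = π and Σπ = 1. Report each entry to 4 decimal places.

Balance equations π_j = Σ_i π_i·P[i][j]:
  π_0 = 2/5·π_0 + 1/2·π_1 + 3/5·π_2
  π_1 = 1/5·π_0 + 1/10·π_1 + 1/5·π_2
  normalize: π_0 + π_1 + π_2 = 1
Solving the linear system gives exactly π = [16/33, 2/11, 1/3].

π = [0.4848, 0.1818, 0.3333]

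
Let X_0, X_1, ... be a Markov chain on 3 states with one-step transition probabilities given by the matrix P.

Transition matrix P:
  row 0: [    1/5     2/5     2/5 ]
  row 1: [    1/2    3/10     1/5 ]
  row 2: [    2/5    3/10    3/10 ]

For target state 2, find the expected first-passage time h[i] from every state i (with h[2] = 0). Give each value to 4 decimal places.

h = [3.0556, 3.6111, 0.0000]

First-step conditioning: h[2] = 0; for i ≠ 2, h[i] = 1 + Σ_k P[i][k]·h[k].
  h[0] = 1 + 1/5·h[0] + 2/5·h[1]
  h[1] = 1 + 1/2·h[0] + 3/10·h[1]
Solving the 2×2 linear system over states ≠ 2 gives exactly h = [55/18, 65/18, 0] (h[2] = 0 is the target).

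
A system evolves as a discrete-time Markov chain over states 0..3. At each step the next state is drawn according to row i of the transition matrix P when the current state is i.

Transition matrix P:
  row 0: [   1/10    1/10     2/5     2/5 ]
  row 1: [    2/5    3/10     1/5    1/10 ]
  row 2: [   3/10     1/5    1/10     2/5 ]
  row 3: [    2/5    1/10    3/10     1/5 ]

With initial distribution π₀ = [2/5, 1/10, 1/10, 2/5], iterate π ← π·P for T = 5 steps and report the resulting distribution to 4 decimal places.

π = [0.2878, 0.1576, 0.2608, 0.2938]

t=0: π = [0.4000, 0.1000, 0.1000, 0.4000]
t=1: π = [0.2700, 0.1300, 0.3100, 0.2900]
t=2: π = [0.2880, 0.1570, 0.2520, 0.3030]
t=3: π = [0.2884, 0.1566, 0.2627, 0.2923]
t=4: π = [0.2872, 0.1576, 0.2606, 0.2946]
t=5: π = [0.2878, 0.1576, 0.2608, 0.2938]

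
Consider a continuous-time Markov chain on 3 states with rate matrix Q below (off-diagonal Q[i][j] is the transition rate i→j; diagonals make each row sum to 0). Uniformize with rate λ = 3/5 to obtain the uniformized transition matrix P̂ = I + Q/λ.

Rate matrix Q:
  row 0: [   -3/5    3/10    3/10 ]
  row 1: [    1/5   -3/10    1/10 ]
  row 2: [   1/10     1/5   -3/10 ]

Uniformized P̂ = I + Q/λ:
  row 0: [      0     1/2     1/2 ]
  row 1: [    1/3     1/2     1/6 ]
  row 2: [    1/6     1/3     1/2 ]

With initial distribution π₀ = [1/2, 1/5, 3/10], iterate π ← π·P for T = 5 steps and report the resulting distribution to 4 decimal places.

π = [0.2056, 0.4412, 0.3532]

t=0: π = [0.5000, 0.2000, 0.3000]
t=1: π = [0.1167, 0.4500, 0.4333]
t=2: π = [0.2222, 0.4278, 0.3500]
t=3: π = [0.2009, 0.4417, 0.3574]
t=4: π = [0.2068, 0.4404, 0.3528]
t=5: π = [0.2056, 0.4412, 0.3532]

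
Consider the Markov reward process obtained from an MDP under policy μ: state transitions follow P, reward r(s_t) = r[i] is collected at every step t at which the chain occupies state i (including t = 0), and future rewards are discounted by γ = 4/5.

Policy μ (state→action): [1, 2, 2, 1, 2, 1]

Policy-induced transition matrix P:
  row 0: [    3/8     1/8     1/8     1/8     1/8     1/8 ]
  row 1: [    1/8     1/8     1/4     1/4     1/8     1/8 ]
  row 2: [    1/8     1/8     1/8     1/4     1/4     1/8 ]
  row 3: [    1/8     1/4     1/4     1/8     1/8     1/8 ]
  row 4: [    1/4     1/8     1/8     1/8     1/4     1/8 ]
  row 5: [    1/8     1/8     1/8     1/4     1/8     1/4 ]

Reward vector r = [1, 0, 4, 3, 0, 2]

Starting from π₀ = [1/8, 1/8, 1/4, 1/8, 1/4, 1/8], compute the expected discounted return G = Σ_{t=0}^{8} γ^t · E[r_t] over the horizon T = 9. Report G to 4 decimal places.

G = 7.3471

t=0: π = [0.1250, 0.1250, 0.2500, 0.1250, 0.2500, 0.1250], E[r] = 1.7500, γ^t·E[r] = 1.750000, running G = 1.750000
t=1: π = [0.1875, 0.1406, 0.1563, 0.1875, 0.1875, 0.1406], E[r] = 1.6563, γ^t·E[r] = 1.325000, running G = 3.075000
t=2: π = [0.1953, 0.1484, 0.1660, 0.1797, 0.1680, 0.1426], E[r] = 1.6836, γ^t·E[r] = 1.077500, running G = 4.152500
t=3: π = [0.1948, 0.1475, 0.1660, 0.1821, 0.1667, 0.1428], E[r] = 1.6909, γ^t·E[r] = 0.865750, running G = 5.018250
t=4: π = [0.1945, 0.1478, 0.1662, 0.1820, 0.1666, 0.1429], E[r] = 1.6912, γ^t·E[r] = 0.692700, running G = 5.710950
t=5: π = [0.1945, 0.1478, 0.1662, 0.1821, 0.1666, 0.1429], E[r] = 1.6914, γ^t·E[r] = 0.554233, running G = 6.265183
t=6: π = [0.1944, 0.1478, 0.1662, 0.1821, 0.1666, 0.1429], E[r] = 1.6914, γ^t·E[r] = 0.443390, running G = 6.708572
t=7: π = [0.1944, 0.1478, 0.1662, 0.1821, 0.1666, 0.1429], E[r] = 1.6914, γ^t·E[r] = 0.354713, running G = 7.063285
t=8: π = [0.1944, 0.1478, 0.1662, 0.1821, 0.1666, 0.1429], E[r] = 1.6914, γ^t·E[r] = 0.283770, running G = 7.347055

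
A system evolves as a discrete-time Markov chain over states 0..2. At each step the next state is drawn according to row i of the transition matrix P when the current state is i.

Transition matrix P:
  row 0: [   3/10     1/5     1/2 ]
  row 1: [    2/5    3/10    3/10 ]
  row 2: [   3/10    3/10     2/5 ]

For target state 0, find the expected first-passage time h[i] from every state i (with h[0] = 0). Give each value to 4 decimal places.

h = [0.0000, 2.7273, 3.0303]

First-step conditioning: h[0] = 0; for i ≠ 0, h[i] = 1 + Σ_k P[i][k]·h[k].
  h[1] = 1 + 3/10·h[1] + 3/10·h[2]
  h[2] = 1 + 3/10·h[1] + 2/5·h[2]
Solving the 2×2 linear system over states ≠ 0 gives exactly h = [0, 30/11, 100/33] (h[0] = 0 is the target).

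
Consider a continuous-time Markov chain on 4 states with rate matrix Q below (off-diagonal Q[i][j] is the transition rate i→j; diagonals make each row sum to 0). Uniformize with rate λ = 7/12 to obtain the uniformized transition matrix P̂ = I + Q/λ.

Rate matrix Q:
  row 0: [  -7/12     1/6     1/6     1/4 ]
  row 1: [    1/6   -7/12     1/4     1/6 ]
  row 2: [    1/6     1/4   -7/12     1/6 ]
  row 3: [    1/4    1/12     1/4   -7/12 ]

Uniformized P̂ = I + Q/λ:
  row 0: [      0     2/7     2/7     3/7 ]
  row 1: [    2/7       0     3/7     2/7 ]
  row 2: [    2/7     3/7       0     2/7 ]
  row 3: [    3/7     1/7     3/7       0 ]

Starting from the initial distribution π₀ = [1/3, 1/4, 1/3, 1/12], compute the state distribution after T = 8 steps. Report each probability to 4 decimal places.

t=0: π = [0.3333, 0.2500, 0.3333, 0.0833]
t=1: π = [0.2024, 0.2500, 0.2381, 0.3095]
t=2: π = [0.2721, 0.2041, 0.2976, 0.2262]
t=3: π = [0.2403, 0.2376, 0.2621, 0.2600]
t=4: π = [0.2542, 0.2181, 0.2819, 0.2458]
t=5: π = [0.2482, 0.2286, 0.2714, 0.2518]
t=6: π = [0.2508, 0.2232, 0.2768, 0.2492]
t=7: π = [0.2497, 0.2259, 0.2741, 0.2503]
t=8: π = [0.2501, 0.2246, 0.2754, 0.2499]

π = [0.2501, 0.2246, 0.2754, 0.2499]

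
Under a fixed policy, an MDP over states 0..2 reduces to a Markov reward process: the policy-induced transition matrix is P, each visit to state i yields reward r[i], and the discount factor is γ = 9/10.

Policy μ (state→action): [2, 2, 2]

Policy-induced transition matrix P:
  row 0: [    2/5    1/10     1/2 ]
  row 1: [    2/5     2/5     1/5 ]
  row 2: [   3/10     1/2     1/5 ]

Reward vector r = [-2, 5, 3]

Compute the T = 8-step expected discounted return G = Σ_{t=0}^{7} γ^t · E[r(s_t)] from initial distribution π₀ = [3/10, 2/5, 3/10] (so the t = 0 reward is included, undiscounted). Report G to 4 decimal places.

t=0: π = [0.3000, 0.4000, 0.3000], E[r] = 2.3000, γ^t·E[r] = 2.300000, running G = 2.300000
t=1: π = [0.3700, 0.3400, 0.2900], E[r] = 1.8300, γ^t·E[r] = 1.647000, running G = 3.947000
t=2: π = [0.3710, 0.3180, 0.3110], E[r] = 1.7810, γ^t·E[r] = 1.442610, running G = 5.389610
t=3: π = [0.3689, 0.3198, 0.3113], E[r] = 1.7951, γ^t·E[r] = 1.308628, running G = 6.698238
t=4: π = [0.3689, 0.3205, 0.3107], E[r] = 1.7966, γ^t·E[r] = 1.178730, running G = 7.876967
t=5: π = [0.3689, 0.3204, 0.3107], E[r] = 1.7961, γ^t·E[r] = 1.060607, running G = 8.937574
t=6: π = [0.3689, 0.3204, 0.3107], E[r] = 1.7961, γ^t·E[r] = 0.954523, running G = 9.892097
t=7: π = [0.3689, 0.3204, 0.3107], E[r] = 1.7961, γ^t·E[r] = 0.859077, running G = 10.751174

G = 10.7512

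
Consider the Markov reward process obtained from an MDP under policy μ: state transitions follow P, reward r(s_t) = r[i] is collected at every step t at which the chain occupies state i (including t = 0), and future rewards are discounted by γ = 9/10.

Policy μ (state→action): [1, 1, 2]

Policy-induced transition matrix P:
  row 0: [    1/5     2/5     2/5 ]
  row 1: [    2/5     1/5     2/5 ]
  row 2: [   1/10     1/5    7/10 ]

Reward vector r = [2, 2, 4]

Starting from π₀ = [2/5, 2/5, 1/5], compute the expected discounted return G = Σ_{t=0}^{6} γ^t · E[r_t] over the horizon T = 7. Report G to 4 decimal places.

t=0: π = [0.4000, 0.4000, 0.2000], E[r] = 2.4000, γ^t·E[r] = 2.400000, running G = 2.400000
t=1: π = [0.2600, 0.2800, 0.4600], E[r] = 2.9200, γ^t·E[r] = 2.628000, running G = 5.028000
t=2: π = [0.2100, 0.2520, 0.5380], E[r] = 3.0760, γ^t·E[r] = 2.491560, running G = 7.519560
t=3: π = [0.1966, 0.2420, 0.5614], E[r] = 3.1228, γ^t·E[r] = 2.276521, running G = 9.796081
t=4: π = [0.1923, 0.2393, 0.5684], E[r] = 3.1368, γ^t·E[r] = 2.058081, running G = 11.854162
t=5: π = [0.1910, 0.2385, 0.5705], E[r] = 3.1411, γ^t·E[r] = 1.854760, running G = 13.708922
t=6: π = [0.1906, 0.2382, 0.5712], E[r] = 3.1423, γ^t·E[r] = 1.669955, running G = 15.378877

G = 15.3789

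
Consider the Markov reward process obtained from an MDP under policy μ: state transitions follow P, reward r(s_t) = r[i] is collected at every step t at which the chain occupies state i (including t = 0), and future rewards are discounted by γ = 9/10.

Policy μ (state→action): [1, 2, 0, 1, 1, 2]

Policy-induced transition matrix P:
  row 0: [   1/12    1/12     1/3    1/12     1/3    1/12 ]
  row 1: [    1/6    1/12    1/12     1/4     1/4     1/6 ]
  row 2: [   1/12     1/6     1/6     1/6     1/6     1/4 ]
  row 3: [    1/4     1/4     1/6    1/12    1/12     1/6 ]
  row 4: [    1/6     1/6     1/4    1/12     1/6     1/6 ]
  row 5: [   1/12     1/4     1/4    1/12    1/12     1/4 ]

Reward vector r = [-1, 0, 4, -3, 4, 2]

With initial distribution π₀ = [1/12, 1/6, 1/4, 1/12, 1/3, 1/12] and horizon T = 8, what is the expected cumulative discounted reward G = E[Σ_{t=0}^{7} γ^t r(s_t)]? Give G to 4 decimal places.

G = 8.6642

t=0: π = [0.0833, 0.1667, 0.2500, 0.0833, 0.3333, 0.0833], E[r] = 2.1667, γ^t·E[r] = 2.166667, running G = 2.166667
t=1: π = [0.1389, 0.1597, 0.2014, 0.1319, 0.1806, 0.1875], E[r] = 1.3681, γ^t·E[r] = 1.231250, running G = 3.397917
t=2: π = [0.1337, 0.1684, 0.2072, 0.1267, 0.1765, 0.1875], E[r] = 1.3958, γ^t·E[r] = 1.130625, running G = 4.528542
t=3: π = [0.1332, 0.1677, 0.2052, 0.1287, 0.1768, 0.1884], E[r] = 1.3858, γ^t·E[r] = 1.010250, running G = 5.538792
t=4: π = [0.1335, 0.1680, 0.2053, 0.1284, 0.1764, 0.1884], E[r] = 1.3851, γ^t·E[r] = 0.908753, running G = 6.447545
t=5: π = [0.1334, 0.1679, 0.2053, 0.1284, 0.1765, 0.1884], E[r] = 1.3853, γ^t·E[r] = 0.817977, running G = 7.265522
t=6: π = [0.1334, 0.1680, 0.2053, 0.1284, 0.1765, 0.1884], E[r] = 1.3852, γ^t·E[r] = 0.736168, running G = 8.001690
t=7: π = [0.1334, 0.1679, 0.2053, 0.1284, 0.1765, 0.1884], E[r] = 1.3852, γ^t·E[r] = 0.662556, running G = 8.664246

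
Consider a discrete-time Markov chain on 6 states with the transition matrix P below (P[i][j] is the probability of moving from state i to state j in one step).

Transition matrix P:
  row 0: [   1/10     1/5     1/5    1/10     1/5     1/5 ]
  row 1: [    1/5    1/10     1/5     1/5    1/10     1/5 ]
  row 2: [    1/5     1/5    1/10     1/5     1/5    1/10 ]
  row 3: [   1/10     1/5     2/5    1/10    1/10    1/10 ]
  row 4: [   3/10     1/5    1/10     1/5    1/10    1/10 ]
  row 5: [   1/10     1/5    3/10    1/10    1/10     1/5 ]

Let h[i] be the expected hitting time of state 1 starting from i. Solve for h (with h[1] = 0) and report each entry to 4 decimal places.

h = [5.0000, 0.0000, 5.0000, 5.0000, 5.0000, 5.0000]

First-step conditioning: h[1] = 0; for i ≠ 1, h[i] = 1 + Σ_k P[i][k]·h[k].
  h[0] = 1 + 1/10·h[0] + 1/5·h[2] + 1/10·h[3] + 1/5·h[4] + 1/5·h[5]
  h[2] = 1 + 1/5·h[0] + 1/10·h[2] + 1/5·h[3] + 1/5·h[4] + 1/10·h[5]
  h[3] = 1 + 1/10·h[0] + 2/5·h[2] + 1/10·h[3] + 1/10·h[4] + 1/10·h[5]
  h[4] = 1 + 3/10·h[0] + 1/10·h[2] + 1/5·h[3] + 1/10·h[4] + 1/10·h[5]
  h[5] = 1 + 1/10·h[0] + 3/10·h[2] + 1/10·h[3] + 1/10·h[4] + 1/5·h[5]
Solving the 5×5 linear system over states ≠ 1 gives exactly h = [5, 0, 5, 5, 5, 5] (h[1] = 0 is the target).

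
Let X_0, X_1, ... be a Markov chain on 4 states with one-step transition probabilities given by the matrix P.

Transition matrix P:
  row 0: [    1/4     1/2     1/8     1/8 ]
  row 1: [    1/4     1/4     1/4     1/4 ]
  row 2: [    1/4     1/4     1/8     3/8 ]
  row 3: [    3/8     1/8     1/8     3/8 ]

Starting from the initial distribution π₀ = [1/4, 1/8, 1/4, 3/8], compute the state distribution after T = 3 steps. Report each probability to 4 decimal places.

t=0: π = [0.2500, 0.1250, 0.2500, 0.3750]
t=1: π = [0.2969, 0.2656, 0.1406, 0.2969]
t=2: π = [0.2871, 0.2871, 0.1582, 0.2676]
t=3: π = [0.2834, 0.2883, 0.1609, 0.2673]

π = [0.2834, 0.2883, 0.1609, 0.2673]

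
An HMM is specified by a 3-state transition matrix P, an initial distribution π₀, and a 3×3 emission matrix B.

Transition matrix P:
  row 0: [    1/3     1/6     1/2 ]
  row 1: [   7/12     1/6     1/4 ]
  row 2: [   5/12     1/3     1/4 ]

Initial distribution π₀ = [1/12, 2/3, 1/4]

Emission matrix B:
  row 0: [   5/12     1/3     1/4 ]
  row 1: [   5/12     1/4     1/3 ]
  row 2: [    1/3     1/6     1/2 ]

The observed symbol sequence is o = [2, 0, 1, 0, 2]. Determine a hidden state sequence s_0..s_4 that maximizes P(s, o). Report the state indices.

path = [1, 0, 0, 0, 2]

t=0: δ = [2.083e-02, 2.222e-01, 1.250e-01]  (obs o_0=2)
t=1: δ = [5.401e-02, 1.736e-02, 1.852e-02]  ψ = [1, 2, 1]  (obs o_1=0)
t=2: δ = [6.001e-03, 2.251e-03, 4.501e-03]  ψ = [0, 0, 0]  (obs o_2=1)
t=3: δ = [8.335e-04, 6.251e-04, 1.000e-03]  ψ = [0, 2, 0]  (obs o_3=0)
t=4: δ = [1.042e-04, 1.111e-04, 2.084e-04]  ψ = [2, 2, 0]  (obs o_4=2)
backtrack: best end state = 2; path = [1, 0, 0, 0, 2]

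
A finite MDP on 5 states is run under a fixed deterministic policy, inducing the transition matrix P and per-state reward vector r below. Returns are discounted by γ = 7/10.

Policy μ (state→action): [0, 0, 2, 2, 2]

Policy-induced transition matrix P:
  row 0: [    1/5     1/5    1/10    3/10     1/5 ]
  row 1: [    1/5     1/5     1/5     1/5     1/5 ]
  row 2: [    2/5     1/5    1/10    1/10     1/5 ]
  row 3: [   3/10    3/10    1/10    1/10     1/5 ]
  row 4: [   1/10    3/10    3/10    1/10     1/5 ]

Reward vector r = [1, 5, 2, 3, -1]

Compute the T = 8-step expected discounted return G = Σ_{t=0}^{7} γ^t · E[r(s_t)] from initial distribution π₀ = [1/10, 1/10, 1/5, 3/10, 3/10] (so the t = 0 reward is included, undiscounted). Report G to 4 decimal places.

G = 6.0021

t=0: π = [0.1000, 0.1000, 0.2000, 0.3000, 0.3000], E[r] = 1.6000, γ^t·E[r] = 1.600000, running G = 1.600000
t=1: π = [0.2400, 0.2600, 0.1700, 0.1300, 0.2000], E[r] = 2.0700, γ^t·E[r] = 1.449000, running G = 3.049000
t=2: π = [0.2270, 0.2330, 0.1660, 0.1740, 0.2000], E[r] = 2.0460, γ^t·E[r] = 1.002540, running G = 4.051540
t=3: π = [0.2306, 0.2374, 0.1633, 0.1687, 0.2000], E[r] = 2.0503, γ^t·E[r] = 0.703253, running G = 4.754793
t=4: π = [0.2295, 0.2369, 0.1637, 0.1699, 0.2000], E[r] = 2.0509, γ^t·E[r] = 0.492431, running G = 5.247224
t=5: π = [0.2297, 0.2370, 0.1637, 0.1696, 0.2000], E[r] = 2.0508, γ^t·E[r] = 0.344681, running G = 5.591904
t=6: π = [0.2297, 0.2370, 0.1637, 0.1696, 0.2000], E[r] = 2.0508, γ^t·E[r] = 0.241278, running G = 5.833182
t=7: π = [0.2297, 0.2370, 0.1637, 0.1696, 0.2000], E[r] = 2.0508, γ^t·E[r] = 0.168894, running G = 6.002076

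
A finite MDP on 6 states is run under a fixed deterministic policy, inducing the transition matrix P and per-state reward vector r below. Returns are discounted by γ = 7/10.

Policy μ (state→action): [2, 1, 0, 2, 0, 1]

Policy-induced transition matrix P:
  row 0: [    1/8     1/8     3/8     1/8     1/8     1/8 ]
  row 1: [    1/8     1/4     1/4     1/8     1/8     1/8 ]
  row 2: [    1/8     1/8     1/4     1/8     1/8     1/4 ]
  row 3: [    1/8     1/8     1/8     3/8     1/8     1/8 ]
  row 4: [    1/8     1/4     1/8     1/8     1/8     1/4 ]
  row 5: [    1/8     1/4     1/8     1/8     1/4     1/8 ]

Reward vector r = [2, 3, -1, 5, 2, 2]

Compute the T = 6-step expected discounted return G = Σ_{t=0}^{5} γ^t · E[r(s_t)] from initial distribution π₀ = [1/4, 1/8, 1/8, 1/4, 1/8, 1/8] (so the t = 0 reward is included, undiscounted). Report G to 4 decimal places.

t=0: π = [0.2500, 0.1250, 0.1250, 0.2500, 0.1250, 0.1250], E[r] = 2.5000, γ^t·E[r] = 2.500000, running G = 2.500000
t=1: π = [0.1250, 0.1719, 0.2188, 0.1875, 0.1406, 0.1563], E[r] = 2.0781, γ^t·E[r] = 1.454688, running G = 3.954688
t=2: π = [0.1250, 0.1836, 0.2051, 0.1719, 0.1445, 0.1699], E[r] = 2.0840, γ^t·E[r] = 1.021152, running G = 4.975840
t=3: π = [0.1250, 0.1873, 0.2048, 0.1680, 0.1462, 0.1687], E[r] = 2.0767, γ^t·E[r] = 0.712294, running G = 5.688134
t=4: π = [0.1250, 0.1878, 0.2053, 0.1670, 0.1461, 0.1689], E[r] = 2.0730, γ^t·E[r] = 0.497720, running G = 6.185854
t=5: π = [0.1250, 0.1878, 0.2054, 0.1667, 0.1461, 0.1689], E[r] = 2.0719, γ^t·E[r] = 0.348232, running G = 6.534086

G = 6.5341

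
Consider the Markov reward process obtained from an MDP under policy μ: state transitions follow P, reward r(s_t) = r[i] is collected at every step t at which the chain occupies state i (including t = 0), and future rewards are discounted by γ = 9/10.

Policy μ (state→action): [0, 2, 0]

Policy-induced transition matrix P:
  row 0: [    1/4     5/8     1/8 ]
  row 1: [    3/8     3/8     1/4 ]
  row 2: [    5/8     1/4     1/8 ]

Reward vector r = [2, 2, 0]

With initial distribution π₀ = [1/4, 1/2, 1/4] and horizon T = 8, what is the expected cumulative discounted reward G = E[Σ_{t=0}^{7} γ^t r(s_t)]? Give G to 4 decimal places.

G = 9.1881

t=0: π = [0.2500, 0.5000, 0.2500], E[r] = 1.5000, γ^t·E[r] = 1.500000, running G = 1.500000
t=1: π = [0.4063, 0.4063, 0.1875], E[r] = 1.6250, γ^t·E[r] = 1.462500, running G = 2.962500
t=2: π = [0.3711, 0.4531, 0.1758], E[r] = 1.6484, γ^t·E[r] = 1.335234, running G = 4.297734
t=3: π = [0.3726, 0.4458, 0.1816], E[r] = 1.6367, γ^t·E[r] = 1.193168, running G = 5.490902
t=4: π = [0.3738, 0.4454, 0.1807], E[r] = 1.6385, γ^t·E[r] = 1.075053, running G = 6.565955
t=5: π = [0.3735, 0.4459, 0.1807], E[r] = 1.6386, γ^t·E[r] = 0.967601, running G = 7.533556
t=6: π = [0.3735, 0.4458, 0.1807], E[r] = 1.6385, γ^t·E[r] = 0.870783, running G = 8.404340
t=7: π = [0.3735, 0.4458, 0.1807], E[r] = 1.6386, γ^t·E[r] = 0.783716, running G = 9.188056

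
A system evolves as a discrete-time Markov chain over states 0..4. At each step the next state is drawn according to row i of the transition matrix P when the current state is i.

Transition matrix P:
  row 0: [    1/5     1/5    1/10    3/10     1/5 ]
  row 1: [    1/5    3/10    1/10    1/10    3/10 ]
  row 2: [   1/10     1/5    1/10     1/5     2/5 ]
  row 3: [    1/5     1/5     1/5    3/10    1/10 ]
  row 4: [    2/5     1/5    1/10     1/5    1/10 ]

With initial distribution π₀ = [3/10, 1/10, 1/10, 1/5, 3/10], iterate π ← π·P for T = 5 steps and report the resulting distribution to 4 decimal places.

π = [0.2286, 0.2222, 0.1223, 0.2229, 0.2040]

t=0: π = [0.3000, 0.1000, 0.1000, 0.2000, 0.3000]
t=1: π = [0.2500, 0.2100, 0.1200, 0.2400, 0.1800]
t=2: π = [0.2240, 0.2210, 0.1240, 0.2280, 0.2030]
t=3: π = [0.2282, 0.2221, 0.1228, 0.2231, 0.2038]
t=4: π = [0.2285, 0.2222, 0.1223, 0.2229, 0.2041]
t=5: π = [0.2286, 0.2222, 0.1223, 0.2229, 0.2040]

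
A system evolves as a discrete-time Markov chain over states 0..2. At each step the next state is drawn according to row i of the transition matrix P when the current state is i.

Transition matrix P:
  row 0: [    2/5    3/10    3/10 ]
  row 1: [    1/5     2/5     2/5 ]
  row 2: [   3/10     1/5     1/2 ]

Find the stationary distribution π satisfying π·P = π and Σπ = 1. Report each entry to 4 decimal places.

π = [0.3014, 0.2877, 0.4110]

Balance equations π_j = Σ_i π_i·P[i][j]:
  π_0 = 2/5·π_0 + 1/5·π_1 + 3/10·π_2
  π_1 = 3/10·π_0 + 2/5·π_1 + 1/5·π_2
  normalize: π_0 + π_1 + π_2 = 1
Solving the linear system gives exactly π = [22/73, 21/73, 30/73].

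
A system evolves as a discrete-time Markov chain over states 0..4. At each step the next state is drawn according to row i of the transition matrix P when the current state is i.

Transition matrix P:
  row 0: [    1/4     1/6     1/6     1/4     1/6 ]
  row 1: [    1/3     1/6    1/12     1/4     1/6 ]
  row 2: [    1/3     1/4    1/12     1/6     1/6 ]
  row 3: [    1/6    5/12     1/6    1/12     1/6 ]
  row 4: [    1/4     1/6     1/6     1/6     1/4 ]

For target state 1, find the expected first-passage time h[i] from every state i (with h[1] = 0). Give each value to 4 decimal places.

First-step conditioning: h[1] = 0; for i ≠ 1, h[i] = 1 + Σ_k P[i][k]·h[k].
  h[0] = 1 + 1/4·h[0] + 1/6·h[2] + 1/4·h[3] + 1/6·h[4]
  h[2] = 1 + 1/3·h[0] + 1/12·h[2] + 1/6·h[3] + 1/6·h[4]
  h[3] = 1 + 1/6·h[0] + 1/6·h[2] + 1/12·h[3] + 1/6·h[4]
  h[4] = 1 + 1/4·h[0] + 1/6·h[2] + 1/6·h[3] + 1/4·h[4]
Solving the 4×4 linear system over states ≠ 1 gives exactly h = [24024/5455, 0, 22572/5455, 18876/5455, 24492/5455] (h[1] = 0 is the target).

h = [4.4040, 0.0000, 4.1379, 3.4603, 4.4898]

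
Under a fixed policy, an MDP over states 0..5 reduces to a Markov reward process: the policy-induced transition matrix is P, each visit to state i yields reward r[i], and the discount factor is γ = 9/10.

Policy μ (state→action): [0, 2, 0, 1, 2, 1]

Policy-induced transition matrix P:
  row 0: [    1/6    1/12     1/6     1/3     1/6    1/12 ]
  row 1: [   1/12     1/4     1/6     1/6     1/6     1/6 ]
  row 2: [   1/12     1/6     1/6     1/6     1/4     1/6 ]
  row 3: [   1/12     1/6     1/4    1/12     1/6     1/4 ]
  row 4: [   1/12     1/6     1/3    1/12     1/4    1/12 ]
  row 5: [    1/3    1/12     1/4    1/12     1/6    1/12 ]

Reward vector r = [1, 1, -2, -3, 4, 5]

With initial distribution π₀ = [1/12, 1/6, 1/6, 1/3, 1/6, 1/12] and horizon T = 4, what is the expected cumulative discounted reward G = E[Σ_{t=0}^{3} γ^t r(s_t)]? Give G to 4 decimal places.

t=0: π = [0.0833, 0.1667, 0.1667, 0.3333, 0.1667, 0.0833], E[r] = 0.0000, γ^t·E[r] = 0.000000, running G = 0.000000
t=1: π = [0.1111, 0.1667, 0.2292, 0.1319, 0.1944, 0.1667], E[r] = 1.0347, γ^t·E[r] = 0.931250, running G = 0.931250
t=2: π = [0.1343, 0.1574, 0.2240, 0.1441, 0.2020, 0.1383], E[r] = 0.9109, γ^t·E[r] = 0.737813, running G = 1.669063
t=3: π = [0.1291, 0.1571, 0.2239, 0.1487, 0.2022, 0.1391], E[r] = 0.8967, γ^t·E[r] = 0.653695, running G = 2.322758

G = 2.3228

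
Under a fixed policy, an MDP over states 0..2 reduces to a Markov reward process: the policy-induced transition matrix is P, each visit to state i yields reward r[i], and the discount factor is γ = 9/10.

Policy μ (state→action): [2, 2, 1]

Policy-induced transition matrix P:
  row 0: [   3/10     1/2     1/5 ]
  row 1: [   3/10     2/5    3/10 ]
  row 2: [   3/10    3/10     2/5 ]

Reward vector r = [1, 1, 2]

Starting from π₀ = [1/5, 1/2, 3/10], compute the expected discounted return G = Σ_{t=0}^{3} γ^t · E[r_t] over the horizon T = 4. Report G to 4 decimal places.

G = 4.4806

t=0: π = [0.2000, 0.5000, 0.3000], E[r] = 1.3000, γ^t·E[r] = 1.300000, running G = 1.300000
t=1: π = [0.3000, 0.3900, 0.3100], E[r] = 1.3100, γ^t·E[r] = 1.179000, running G = 2.479000
t=2: π = [0.3000, 0.3990, 0.3010], E[r] = 1.3010, γ^t·E[r] = 1.053810, running G = 3.532810
t=3: π = [0.3000, 0.3999, 0.3001], E[r] = 1.3001, γ^t·E[r] = 0.947773, running G = 4.480583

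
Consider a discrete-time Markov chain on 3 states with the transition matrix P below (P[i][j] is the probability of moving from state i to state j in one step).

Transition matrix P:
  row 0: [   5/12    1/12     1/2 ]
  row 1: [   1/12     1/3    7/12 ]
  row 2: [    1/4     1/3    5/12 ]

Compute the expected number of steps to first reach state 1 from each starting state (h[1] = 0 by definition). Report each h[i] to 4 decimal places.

First-step conditioning: h[1] = 0; for i ≠ 1, h[i] = 1 + Σ_k P[i][k]·h[k].
  h[0] = 1 + 5/12·h[0] + 1/2·h[2]
  h[2] = 1 + 1/4·h[0] + 5/12·h[2]
Solving the 2×2 linear system over states ≠ 1 gives exactly h = [156/31, 0, 120/31] (h[1] = 0 is the target).

h = [5.0323, 0.0000, 3.8710]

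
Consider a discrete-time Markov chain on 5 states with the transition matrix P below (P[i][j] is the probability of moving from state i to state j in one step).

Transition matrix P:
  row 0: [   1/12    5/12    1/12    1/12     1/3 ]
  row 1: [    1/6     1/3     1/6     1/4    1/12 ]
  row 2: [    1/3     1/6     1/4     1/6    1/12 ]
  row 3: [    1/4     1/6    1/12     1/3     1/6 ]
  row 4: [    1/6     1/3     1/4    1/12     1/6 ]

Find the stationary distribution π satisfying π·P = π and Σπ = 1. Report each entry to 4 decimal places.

π = [0.1935, 0.2903, 0.1613, 0.1935, 0.1613]

Balance equations π_j = Σ_i π_i·P[i][j]:
  π_0 = 1/12·π_0 + 1/6·π_1 + 1/3·π_2 + 1/4·π_3 + 1/6·π_4
  π_1 = 5/12·π_0 + 1/3·π_1 + 1/6·π_2 + 1/6·π_3 + 1/3·π_4
  π_2 = 1/12·π_0 + 1/6·π_1 + 1/4·π_2 + 1/12·π_3 + 1/4·π_4
  π_3 = 1/12·π_0 + 1/4·π_1 + 1/6·π_2 + 1/3·π_3 + 1/12·π_4
  normalize: π_0 + π_1 + π_2 + π_3 + π_4 = 1
Solving the linear system gives exactly π = [6/31, 9/31, 5/31, 6/31, 5/31].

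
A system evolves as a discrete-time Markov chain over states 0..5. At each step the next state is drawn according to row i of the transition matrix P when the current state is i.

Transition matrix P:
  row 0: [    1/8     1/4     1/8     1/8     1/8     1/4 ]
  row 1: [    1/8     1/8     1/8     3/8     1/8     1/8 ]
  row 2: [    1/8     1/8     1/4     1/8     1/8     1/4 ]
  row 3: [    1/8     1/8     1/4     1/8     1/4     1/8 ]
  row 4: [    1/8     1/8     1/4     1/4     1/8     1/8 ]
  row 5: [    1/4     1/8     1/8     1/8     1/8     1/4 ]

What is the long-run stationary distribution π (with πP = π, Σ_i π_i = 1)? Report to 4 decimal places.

π = [0.1489, 0.1436, 0.1895, 0.1793, 0.1474, 0.1912]

Balance equations π_j = Σ_i π_i·P[i][j]:
  π_0 = 1/8·π_0 + 1/8·π_1 + 1/8·π_2 + 1/8·π_3 + 1/8·π_4 + 1/4·π_5
  π_1 = 1/4·π_0 + 1/8·π_1 + 1/8·π_2 + 1/8·π_3 + 1/8·π_4 + 1/8·π_5
  π_2 = 1/8·π_0 + 1/8·π_1 + 1/4·π_2 + 1/4·π_3 + 1/4·π_4 + 1/8·π_5
  π_3 = 1/8·π_0 + 3/8·π_1 + 1/8·π_2 + 1/8·π_3 + 1/4·π_4 + 1/8·π_5
  π_4 = 1/8·π_0 + 1/8·π_1 + 1/8·π_2 + 1/4·π_3 + 1/8·π_4 + 1/8·π_5
  normalize: π_0 + π_1 + π_2 + π_3 + π_4 + π_5 = 1
Solving the linear system gives exactly π = [535/3593, 516/3593, 681/3593, 1933/10779, 1589/10779, 687/3593].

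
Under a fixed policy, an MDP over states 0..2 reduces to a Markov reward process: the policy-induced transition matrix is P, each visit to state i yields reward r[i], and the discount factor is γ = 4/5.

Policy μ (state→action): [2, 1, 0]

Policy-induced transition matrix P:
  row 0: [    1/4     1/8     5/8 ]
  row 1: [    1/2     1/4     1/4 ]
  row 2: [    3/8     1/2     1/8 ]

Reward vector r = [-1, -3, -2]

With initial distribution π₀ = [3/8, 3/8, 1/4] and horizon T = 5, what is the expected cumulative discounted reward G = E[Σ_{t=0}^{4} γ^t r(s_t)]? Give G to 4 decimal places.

G = -6.5224

t=0: π = [0.3750, 0.3750, 0.2500], E[r] = -2.0000, γ^t·E[r] = -2.000000, running G = -2.000000
t=1: π = [0.3750, 0.2656, 0.3594], E[r] = -1.8906, γ^t·E[r] = -1.512500, running G = -3.512500
t=2: π = [0.3613, 0.2930, 0.3457], E[r] = -1.9316, γ^t·E[r] = -1.236250, running G = -4.748750
t=3: π = [0.3665, 0.2913, 0.3423], E[r] = -1.9248, γ^t·E[r] = -0.985500, running G = -5.734250
t=4: π = [0.3656, 0.2898, 0.3446], E[r] = -1.9242, γ^t·E[r] = -0.788138, running G = -6.522388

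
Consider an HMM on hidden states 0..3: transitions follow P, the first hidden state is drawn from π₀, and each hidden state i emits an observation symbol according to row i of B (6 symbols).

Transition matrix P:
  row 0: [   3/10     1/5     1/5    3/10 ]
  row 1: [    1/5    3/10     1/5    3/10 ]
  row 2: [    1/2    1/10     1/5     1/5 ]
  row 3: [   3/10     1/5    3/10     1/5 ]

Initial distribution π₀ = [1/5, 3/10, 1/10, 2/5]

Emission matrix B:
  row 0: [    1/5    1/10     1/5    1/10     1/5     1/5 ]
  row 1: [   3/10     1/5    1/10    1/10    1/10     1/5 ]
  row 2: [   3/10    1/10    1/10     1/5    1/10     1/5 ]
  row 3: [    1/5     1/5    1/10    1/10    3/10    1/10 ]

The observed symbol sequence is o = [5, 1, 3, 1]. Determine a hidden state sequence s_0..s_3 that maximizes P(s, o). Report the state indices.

t=0: δ = [4.000e-02, 6.000e-02, 2.000e-02, 4.000e-02]  (obs o_0=5)
t=1: δ = [1.200e-03, 3.600e-03, 1.200e-03, 3.600e-03]  ψ = [0, 1, 1, 1]  (obs o_1=1)
t=2: δ = [1.080e-04, 1.080e-04, 2.160e-04, 1.080e-04]  ψ = [3, 1, 3, 1]  (obs o_2=3)
t=3: δ = [1.080e-05, 6.480e-06, 4.320e-06, 8.640e-06]  ψ = [2, 1, 2, 2]  (obs o_3=1)
backtrack: best end state = 0; path = [1, 3, 2, 0]

path = [1, 3, 2, 0]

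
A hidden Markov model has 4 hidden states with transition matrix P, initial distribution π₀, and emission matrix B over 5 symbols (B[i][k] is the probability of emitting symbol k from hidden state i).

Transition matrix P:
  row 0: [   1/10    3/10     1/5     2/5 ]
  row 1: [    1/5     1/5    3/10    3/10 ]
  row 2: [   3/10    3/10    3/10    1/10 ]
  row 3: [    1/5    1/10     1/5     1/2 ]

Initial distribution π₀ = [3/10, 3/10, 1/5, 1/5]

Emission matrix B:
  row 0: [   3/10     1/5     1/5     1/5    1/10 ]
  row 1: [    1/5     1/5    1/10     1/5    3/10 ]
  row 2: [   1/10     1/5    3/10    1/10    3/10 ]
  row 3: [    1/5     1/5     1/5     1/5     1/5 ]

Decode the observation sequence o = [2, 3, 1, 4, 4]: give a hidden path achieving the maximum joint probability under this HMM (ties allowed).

path = [0, 3, 3, 3, 3]

t=0: δ = [6.000e-02, 3.000e-02, 6.000e-02, 4.000e-02]  (obs o_0=2)
t=1: δ = [3.600e-03, 3.600e-03, 1.800e-03, 4.800e-03]  ψ = [2, 0, 2, 0]  (obs o_1=3)
t=2: δ = [1.920e-04, 2.160e-04, 2.160e-04, 4.800e-04]  ψ = [3, 0, 1, 3]  (obs o_2=1)
t=3: δ = [9.600e-06, 1.944e-05, 2.880e-05, 4.800e-05]  ψ = [3, 2, 3, 3]  (obs o_3=4)
t=4: δ = [9.600e-07, 2.592e-06, 2.880e-06, 4.800e-06]  ψ = [3, 2, 3, 3]  (obs o_4=4)
backtrack: best end state = 3; path = [0, 3, 3, 3, 3]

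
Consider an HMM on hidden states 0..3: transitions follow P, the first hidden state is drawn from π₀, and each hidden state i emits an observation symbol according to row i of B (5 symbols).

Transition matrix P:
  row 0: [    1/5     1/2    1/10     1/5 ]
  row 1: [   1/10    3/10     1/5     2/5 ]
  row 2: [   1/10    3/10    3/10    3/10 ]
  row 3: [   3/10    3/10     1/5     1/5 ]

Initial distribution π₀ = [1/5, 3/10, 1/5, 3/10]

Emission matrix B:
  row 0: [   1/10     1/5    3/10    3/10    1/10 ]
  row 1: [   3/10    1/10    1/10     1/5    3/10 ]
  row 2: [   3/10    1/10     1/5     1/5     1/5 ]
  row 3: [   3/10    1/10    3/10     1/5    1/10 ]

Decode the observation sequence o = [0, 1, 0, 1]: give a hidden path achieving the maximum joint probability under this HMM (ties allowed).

t=0: δ = [2.000e-02, 9.000e-02, 6.000e-02, 9.000e-02]  (obs o_0=0)
t=1: δ = [5.400e-03, 2.700e-03, 1.800e-03, 3.600e-03]  ψ = [3, 1, 1, 1]  (obs o_1=1)
t=2: δ = [1.080e-04, 8.100e-04, 2.160e-04, 3.240e-04]  ψ = [0, 0, 3, 0]  (obs o_2=0)
t=3: δ = [1.944e-05, 2.430e-05, 1.620e-05, 3.240e-05]  ψ = [3, 1, 1, 1]  (obs o_3=1)
backtrack: best end state = 3; path = [3, 0, 1, 3]

path = [3, 0, 1, 3]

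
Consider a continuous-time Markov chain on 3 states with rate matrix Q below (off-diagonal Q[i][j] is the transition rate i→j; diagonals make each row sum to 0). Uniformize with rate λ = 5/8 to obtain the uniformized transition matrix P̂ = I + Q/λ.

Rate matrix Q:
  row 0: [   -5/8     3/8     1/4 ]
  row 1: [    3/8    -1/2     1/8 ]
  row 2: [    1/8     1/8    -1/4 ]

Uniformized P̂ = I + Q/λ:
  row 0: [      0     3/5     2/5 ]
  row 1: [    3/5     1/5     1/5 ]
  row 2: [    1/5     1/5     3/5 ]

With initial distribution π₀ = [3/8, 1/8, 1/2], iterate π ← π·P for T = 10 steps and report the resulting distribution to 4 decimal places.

π = [0.2694, 0.3075, 0.4230]

t=0: π = [0.3750, 0.1250, 0.5000]
t=1: π = [0.1750, 0.3500, 0.4750]
t=2: π = [0.3050, 0.2700, 0.4250]
t=3: π = [0.2470, 0.3220, 0.4310]
t=4: π = [0.2794, 0.2988, 0.4218]
t=5: π = [0.2636, 0.3118, 0.4246]
t=6: π = [0.2720, 0.3055, 0.4226]
t=7: π = [0.2678, 0.3088, 0.4234]
t=8: π = [0.2700, 0.3071, 0.4229]
t=9: π = [0.2689, 0.3080, 0.4232]
t=10: π = [0.2694, 0.3075, 0.4230]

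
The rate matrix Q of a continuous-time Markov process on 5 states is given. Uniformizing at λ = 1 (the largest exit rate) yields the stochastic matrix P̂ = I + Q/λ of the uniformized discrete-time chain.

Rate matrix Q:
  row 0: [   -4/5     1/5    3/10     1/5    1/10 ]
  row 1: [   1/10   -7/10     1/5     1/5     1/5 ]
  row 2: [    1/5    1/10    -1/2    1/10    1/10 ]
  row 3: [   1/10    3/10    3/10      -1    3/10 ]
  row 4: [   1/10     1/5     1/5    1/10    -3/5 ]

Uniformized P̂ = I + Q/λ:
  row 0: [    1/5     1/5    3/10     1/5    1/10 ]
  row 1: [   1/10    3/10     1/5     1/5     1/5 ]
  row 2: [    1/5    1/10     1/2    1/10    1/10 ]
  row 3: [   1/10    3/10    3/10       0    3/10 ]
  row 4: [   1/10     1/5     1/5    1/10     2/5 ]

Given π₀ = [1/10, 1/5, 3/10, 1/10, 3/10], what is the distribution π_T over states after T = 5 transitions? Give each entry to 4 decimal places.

π = [0.1470, 0.1999, 0.3240, 0.1224, 0.2066]

t=0: π = [0.1000, 0.2000, 0.3000, 0.1000, 0.3000]
t=1: π = [0.1400, 0.2000, 0.3100, 0.1200, 0.2300]
t=2: π = [0.1450, 0.2010, 0.3190, 0.1220, 0.2130]
t=3: π = [0.1464, 0.2004, 0.3224, 0.1224, 0.2084]
t=4: π = [0.1469, 0.2000, 0.3236, 0.1224, 0.2070]
t=5: π = [0.1470, 0.1999, 0.3240, 0.1224, 0.2066]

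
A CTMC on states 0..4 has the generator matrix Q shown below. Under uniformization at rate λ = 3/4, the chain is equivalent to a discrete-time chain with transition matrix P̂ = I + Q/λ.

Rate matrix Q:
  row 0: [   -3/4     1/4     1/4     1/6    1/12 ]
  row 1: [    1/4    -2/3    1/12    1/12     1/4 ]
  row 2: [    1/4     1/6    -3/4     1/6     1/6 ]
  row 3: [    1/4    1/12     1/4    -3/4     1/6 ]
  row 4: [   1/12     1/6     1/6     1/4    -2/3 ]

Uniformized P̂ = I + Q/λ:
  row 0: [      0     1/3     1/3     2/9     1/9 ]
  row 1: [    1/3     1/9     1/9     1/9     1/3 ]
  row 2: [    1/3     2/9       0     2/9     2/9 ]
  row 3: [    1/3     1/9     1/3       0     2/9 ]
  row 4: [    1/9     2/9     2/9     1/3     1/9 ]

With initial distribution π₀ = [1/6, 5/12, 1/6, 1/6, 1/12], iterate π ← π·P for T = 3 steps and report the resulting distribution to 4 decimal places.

π = [0.2275, 0.1980, 0.1952, 0.1754, 0.2039]

t=0: π = [0.1667, 0.4167, 0.1667, 0.1667, 0.0833]
t=1: π = [0.2593, 0.1759, 0.1759, 0.1481, 0.2407]
t=2: π = [0.1934, 0.2150, 0.2088, 0.1965, 0.1862]
t=3: π = [0.2275, 0.1980, 0.1952, 0.1754, 0.2039]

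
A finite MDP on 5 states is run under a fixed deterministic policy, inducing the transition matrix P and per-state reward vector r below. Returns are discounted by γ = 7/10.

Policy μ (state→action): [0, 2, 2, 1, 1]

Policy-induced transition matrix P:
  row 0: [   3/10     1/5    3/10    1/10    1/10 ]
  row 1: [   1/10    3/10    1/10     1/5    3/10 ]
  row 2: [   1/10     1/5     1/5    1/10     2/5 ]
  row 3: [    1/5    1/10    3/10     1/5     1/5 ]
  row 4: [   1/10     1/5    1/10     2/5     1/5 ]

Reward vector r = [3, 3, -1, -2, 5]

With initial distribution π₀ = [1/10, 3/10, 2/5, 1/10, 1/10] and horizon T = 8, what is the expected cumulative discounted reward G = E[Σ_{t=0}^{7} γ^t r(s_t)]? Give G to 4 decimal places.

G = 4.8809

t=0: π = [0.1000, 0.3000, 0.4000, 0.1000, 0.1000], E[r] = 1.1000, γ^t·E[r] = 1.100000, running G = 1.100000
t=1: π = [0.1300, 0.2200, 0.1800, 0.1700, 0.3000], E[r] = 2.0300, γ^t·E[r] = 1.421000, running G = 2.521000
t=2: π = [0.1430, 0.2050, 0.1780, 0.2290, 0.2450], E[r] = 1.6330, γ^t·E[r] = 0.800170, running G = 3.321170
t=3: π = [0.1515, 0.1976, 0.1922, 0.2169, 0.2418], E[r] = 1.6303, γ^t·E[r] = 0.559193, running G = 3.880363
t=4: π = [0.1520, 0.1981, 0.1929, 0.2140, 0.2431], E[r] = 1.6446, γ^t·E[r] = 0.394856, running G = 4.275219
t=5: π = [0.1518, 0.1984, 0.1925, 0.2141, 0.2432], E[r] = 1.6458, γ^t·E[r] = 0.276614, running G = 4.551833
t=6: π = [0.1518, 0.1984, 0.1924, 0.2142, 0.2432], E[r] = 1.6455, γ^t·E[r] = 0.193596, running G = 4.745430
t=7: π = [0.1518, 0.1984, 0.1924, 0.2142, 0.2432], E[r] = 1.6455, γ^t·E[r] = 0.135513, running G = 4.880943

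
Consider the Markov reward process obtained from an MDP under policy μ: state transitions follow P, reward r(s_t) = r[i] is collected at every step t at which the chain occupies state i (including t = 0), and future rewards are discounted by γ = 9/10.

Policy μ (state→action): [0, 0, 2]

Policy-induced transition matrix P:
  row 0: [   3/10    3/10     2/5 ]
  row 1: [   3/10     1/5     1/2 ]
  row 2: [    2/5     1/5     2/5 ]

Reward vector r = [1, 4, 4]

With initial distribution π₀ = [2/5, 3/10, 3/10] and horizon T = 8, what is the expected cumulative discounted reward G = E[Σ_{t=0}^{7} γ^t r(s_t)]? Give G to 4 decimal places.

t=0: π = [0.4000, 0.3000, 0.3000], E[r] = 2.8000, γ^t·E[r] = 2.800000, running G = 2.800000
t=1: π = [0.3300, 0.2400, 0.4300], E[r] = 3.0100, γ^t·E[r] = 2.709000, running G = 5.509000
t=2: π = [0.3430, 0.2330, 0.4240], E[r] = 2.9710, γ^t·E[r] = 2.406510, running G = 7.915510
t=3: π = [0.3424, 0.2343, 0.4233], E[r] = 2.9728, γ^t·E[r] = 2.167171, running G = 10.082681
t=4: π = [0.3423, 0.2342, 0.4234], E[r] = 2.9730, γ^t·E[r] = 1.950592, running G = 12.033273
t=5: π = [0.3423, 0.2342, 0.4234], E[r] = 2.9730, γ^t·E[r] = 1.755510, running G = 13.788783
t=6: π = [0.3423, 0.2342, 0.4234], E[r] = 2.9730, γ^t·E[r] = 1.579960, running G = 15.368742
t=7: π = [0.3423, 0.2342, 0.4234], E[r] = 2.9730, γ^t·E[r] = 1.421964, running G = 16.790706

G = 16.7907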